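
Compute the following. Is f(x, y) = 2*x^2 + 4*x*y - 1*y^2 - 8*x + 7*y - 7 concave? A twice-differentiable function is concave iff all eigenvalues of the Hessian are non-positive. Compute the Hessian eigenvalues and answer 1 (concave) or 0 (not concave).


The Hessian of f(x,y) = 2*x^2 + 4*x*y - 1*y^2 - 8*x + 7*y - 7 is:
H = [[4, 4], [4, -2]]
Trace = 4 - 2 = 2
Determinant = 4*-2 - (4)^2 = -24
Discriminant = (2)^2 - 4*-24 = 100.0
Eigenvalues: lambda_1 = -4.0, lambda_2 = 6.0
The function is not concave.

0


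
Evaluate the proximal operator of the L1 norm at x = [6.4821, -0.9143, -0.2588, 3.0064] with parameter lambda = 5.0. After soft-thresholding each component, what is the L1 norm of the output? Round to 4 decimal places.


Soft-thresholding with lambda = 5.0:
prox(6.4821) = sign(6.4821)*max(|6.4821| - 5.0, 0) = 1.4821
prox(-0.9143) = sign(-0.9143)*max(|-0.9143| - 5.0, 0) = 0.0
prox(-0.2588) = sign(-0.2588)*max(|-0.2588| - 5.0, 0) = 0.0
prox(3.0064) = sign(3.0064)*max(|3.0064| - 5.0, 0) = 0.0
prox(x) = [1.4821, 0.0, 0.0, 0.0]
||prox(x)||_1 = 1.4821 + 0.0 + 0.0 + 0.0 = 1.4821


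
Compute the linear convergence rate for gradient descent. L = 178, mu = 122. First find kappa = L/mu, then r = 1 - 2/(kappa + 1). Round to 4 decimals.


Step 1: Compute the condition number.
kappa = L/mu = 178/122 = 1.459
Step 2: Compute the convergence rate.
r = 1 - 2/(kappa + 1) = 1 - 2*mu/(L + mu) = (L - mu)/(L + mu) = 56/300 = 0.1867


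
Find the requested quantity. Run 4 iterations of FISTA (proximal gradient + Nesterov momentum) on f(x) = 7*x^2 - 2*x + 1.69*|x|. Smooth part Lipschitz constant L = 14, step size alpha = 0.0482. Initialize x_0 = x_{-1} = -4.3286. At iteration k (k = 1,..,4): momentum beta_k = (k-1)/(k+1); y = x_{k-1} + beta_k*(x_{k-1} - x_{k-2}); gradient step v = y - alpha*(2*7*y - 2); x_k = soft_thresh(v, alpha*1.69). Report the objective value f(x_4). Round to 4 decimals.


FISTA on f(x) = 7*x^2 - 2*x + 1.69*|x|
L = 14, alpha = 0.0482
Iteration 1: beta = 0.0, y = -4.3286 + 0.0*(-4.3286 + 4.3286) = -4.3286
  grad(y) = -62.6004, v = y - alpha*grad = -1.3113
  prox(v) = soft_thresh(-1.3113, 0.0815) = -1.2298
Iteration 2: beta = 0.3333, y = -1.2298 + 0.3333*(-1.2298 + 4.3286) = -0.1969
  grad(y) = -4.7562, v = y - alpha*grad = 0.0324
  prox(v) = soft_thresh(0.0324, 0.0815) = 0.0
Iteration 3: beta = 0.5, y = 0.0 + 0.5*(0.0 + 1.2298) = 0.6149
  grad(y) = 6.6086, v = y - alpha*grad = 0.2964
  prox(v) = soft_thresh(0.2964, 0.0815) = 0.2149
Iteration 4: beta = 0.6, y = 0.2149 + 0.6*(0.2149 - 0.0) = 0.3439
  grad(y) = 2.8139, v = y - alpha*grad = 0.2082
  prox(v) = soft_thresh(0.2082, 0.0815) = 0.1268
f(x_4) = 7*0.1268^2 - 2*0.1268 + 1.69*|0.1268| = 0.0732


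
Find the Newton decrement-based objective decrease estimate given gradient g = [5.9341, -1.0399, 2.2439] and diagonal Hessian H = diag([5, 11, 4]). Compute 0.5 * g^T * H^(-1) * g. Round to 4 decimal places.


Step 1: H is diagonal, so H^(-1) * g = [1.1868, -0.0945, 0.561].
Step 2: g^T H^(-1) g = sum_i g_i^2 / H_ii
  = (5.9341)^2/5 + (-1.0399)^2/11 + (2.2439)^2/4
  = 7.0427 + 0.0983 + 1.2588 = 8.3998
Step 3: Objective decrease = 0.5 * g^T H^(-1) g = 4.1999


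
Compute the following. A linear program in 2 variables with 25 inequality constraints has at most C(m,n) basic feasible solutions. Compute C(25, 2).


Each vertex corresponds to some choice of n active constraints out of m, so the number of vertices is at most C(m, n) = m! / (n!(m-n)!).
m = 25, n = 2
Numerator: 25 * 24
Denominator: 2! = 2
C(25, 2) = 300


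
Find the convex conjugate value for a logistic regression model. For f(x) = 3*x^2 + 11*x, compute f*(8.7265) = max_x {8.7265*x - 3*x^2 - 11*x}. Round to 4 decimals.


f*(y) = sup_x {y*x - a*x^2 - b*x} = sup_x {(y-b)*x - a*x^2}
FOC: (y - b) - 2a*x = 0 => x* = (y - b)/(2a)
x* = (8.7265 - 11)/(2*3) = -0.3789
f*(8.7265) = (y-b)^2/(4a) = (8.7265 - 11)^2/(4*3)
= 5.1688/12 = 0.4307


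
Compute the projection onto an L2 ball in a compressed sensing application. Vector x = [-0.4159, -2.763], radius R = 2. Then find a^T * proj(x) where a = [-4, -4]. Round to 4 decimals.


Step 1: Compute ||x|| (intermediates to 6 decimals).
||x|| = sqrt((-0.4159)^2 + (-2.763)^2) = 2.794126
Step 2: Project.
Since ||x|| > R, scale = R/||x|| = 2/2.794126 = 0.715787, proj(x) = scale * x
proj(x) = [-0.297696, -1.977719]
Step 3: Dot product.
a^T * proj(x) = -4*(-0.297696) - 4*(-1.977719) = 9.1017


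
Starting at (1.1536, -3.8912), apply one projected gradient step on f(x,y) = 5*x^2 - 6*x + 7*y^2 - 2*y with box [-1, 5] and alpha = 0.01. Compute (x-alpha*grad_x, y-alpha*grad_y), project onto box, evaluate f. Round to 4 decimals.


Step 1: Compute gradient at (1.1536, -3.8912).
grad_x = 2*5*1.1536 - 6 = 5.536
grad_y = 2*7*-3.8912 - 2 = -56.4768
Step 2: Gradient step.
x_raw = 1.1536 - 0.01*5.536 = 1.0982
y_raw = -3.8912 - 0.01*-56.4768 = -3.3264
Step 3: Project onto [-1, 5].
x_proj = clip(1.0982) = 1.0982
y_proj = clip(-3.3264) = -1.0
Step 4: Evaluate f.
f(1.0982, -1.0) = 8.4412


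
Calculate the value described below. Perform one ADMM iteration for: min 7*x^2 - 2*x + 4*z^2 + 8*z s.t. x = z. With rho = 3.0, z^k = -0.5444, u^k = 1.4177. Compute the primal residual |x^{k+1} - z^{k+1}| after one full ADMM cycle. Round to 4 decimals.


ADMM iteration with rho = 3.0, z^k = -0.5444, u^k = 1.4177
Step 1: x-update.
Minimize 7*x^2 - 2*x + (3.0/2)*(x + 0.5444 + 1.4177)^2
FOC: (2*7 + 3.0)*x = 2 + 3.0*(-0.5444 - 1.4177)
x^{k+1} = -0.2286
Step 2: z-update.
Minimize 4*z^2 + 8*z + (3.0/2)*(-0.2286 - z + 1.4177)^2
FOC: (2*4 + 3.0)*z = -8 + 3.0*(-0.2286 + 1.4177)
z^{k+1} = -0.403
Step 3: u-update.
u^{k+1} = 1.4177 - 0.2286 + 0.403 = 1.5921
Step 4: Primal residual = |-0.2286 + 0.403| = 0.1744


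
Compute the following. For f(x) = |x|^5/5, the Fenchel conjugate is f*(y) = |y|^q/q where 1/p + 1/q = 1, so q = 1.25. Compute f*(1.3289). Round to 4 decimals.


The conjugate exponent q satisfies 1/p + 1/q = 1.
p = 5, so q = 5/(5 - 1) = 1.25
|y|^q = 1.3289^1.25 = 1.4268
f*(1.3289) = 1.4268 / 1.25 = 1.1414


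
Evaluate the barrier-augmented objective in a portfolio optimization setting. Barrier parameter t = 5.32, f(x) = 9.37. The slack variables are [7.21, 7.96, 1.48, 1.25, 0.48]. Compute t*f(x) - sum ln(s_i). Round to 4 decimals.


Step 1: Compute log-barrier.
ln values: [1.9755, 2.0744, 0.392, 0.2231, -0.734]
phi = -(1.9755 + 2.0744 + 0.392 + 0.2231 - 0.734) = -3.9311
Step 2: Compute augmented objective.
t*f(x) = 5.32*9.37 = 49.8484
Total = 49.8484 - 3.9311 = 45.9173


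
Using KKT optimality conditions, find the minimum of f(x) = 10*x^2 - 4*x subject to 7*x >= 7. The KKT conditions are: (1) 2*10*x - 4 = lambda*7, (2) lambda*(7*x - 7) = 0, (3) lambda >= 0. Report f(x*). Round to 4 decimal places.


Step 1: Try lambda = 0 (constraint inactive).
x_unc = 4/(2*10) = 0.2
Check: 7*0.2 = 1.4 < 7 -- violated!
Step 2: Constraint must be active: 7*x = 7
x* = 7/7 = 1.0
lambda = (2*10*1.0 - 4)/7 = 2.2857
Step 3: Compute optimal value.
f(x*) = 10*1.0^2 - 4*1.0 = 6.0


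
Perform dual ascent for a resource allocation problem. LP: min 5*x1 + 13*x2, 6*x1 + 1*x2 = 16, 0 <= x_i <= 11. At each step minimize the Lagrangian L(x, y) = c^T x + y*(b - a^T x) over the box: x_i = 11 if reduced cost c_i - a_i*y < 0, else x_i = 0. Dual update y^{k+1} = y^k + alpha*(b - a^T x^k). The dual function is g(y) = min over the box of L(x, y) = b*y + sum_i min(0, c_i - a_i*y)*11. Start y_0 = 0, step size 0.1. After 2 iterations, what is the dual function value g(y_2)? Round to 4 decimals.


Dual ascent for LP: min 5*x1 + 13*x2, 6*x1 + 1*x2 = 16, 0 <= x_i <= 11
Step 1: y^k = 0.0, reduced costs: (5.0, 13.0)
  x^k = (0.0, 0.0), subgradient = b - a^T x = 16.0
  y^{k+1} = 0.0 + 0.1*16.0 = 1.6
Step 2: y^k = 1.6, reduced costs: (-4.6, 11.4)
  x^k = (11.0, 0.0), subgradient = b - a^T x = -50.0
  y^{k+1} = 1.6 + 0.1*-50.0 = -3.4
Dual objective at y_2 = -3.4: reduced costs (25.4, 16.4), box minimizer x = (0.0, 0.0)
g(y_2) = b*y + (c1 - a1*y)*x1 + (c2 - a2*y)*x2 = 16*(-3.4) + 25.4*0.0 + 16.4*0.0 = -54.4 + 0.0 + 0.0 = -54.4


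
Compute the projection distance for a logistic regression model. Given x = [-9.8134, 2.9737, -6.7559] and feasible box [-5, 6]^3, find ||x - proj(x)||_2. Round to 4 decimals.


Project each component onto [-5, 6].
clip(-9.8134) = -5.0, clip(2.9737) = 2.9737, clip(-6.7559) = -5.0
Projection = [-5.0, 2.9737, -5.0]
Squared diffs: [23.1688, 0.0, 3.0832]
Distance = sqrt(26.252) = 5.1237


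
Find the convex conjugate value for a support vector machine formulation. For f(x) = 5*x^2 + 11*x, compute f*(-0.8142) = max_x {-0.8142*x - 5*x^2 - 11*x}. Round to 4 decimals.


f*(y) = sup_x {y*x - a*x^2 - b*x} = sup_x {(y-b)*x - a*x^2}
FOC: (y - b) - 2a*x = 0 => x* = (y - b)/(2a)
x* = (-0.8142 - 11)/(2*5) = -1.1814
f*(-0.8142) = (y-b)^2/(4a) = (-0.8142 - 11)^2/(4*5)
= 139.5753/20 = 6.9788


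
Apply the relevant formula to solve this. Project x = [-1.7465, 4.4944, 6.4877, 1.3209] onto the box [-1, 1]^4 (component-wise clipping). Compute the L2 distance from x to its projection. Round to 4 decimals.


Project each component onto [-1, 1].
clip(-1.7465) = -1.0, clip(4.4944) = 1.0, clip(6.4877) = 1.0, clip(1.3209) = 1.0
Projection = [-1.0, 1.0, 1.0, 1.0]
Squared diffs: [0.5573, 12.2108, 30.1149, 0.103]
Distance = sqrt(42.986) = 6.5564


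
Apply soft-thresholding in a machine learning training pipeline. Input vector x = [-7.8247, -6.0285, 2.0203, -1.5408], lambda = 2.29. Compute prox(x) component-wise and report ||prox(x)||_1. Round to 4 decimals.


Soft-thresholding with lambda = 2.29:
prox(-7.8247) = sign(-7.8247)*max(|-7.8247| - 2.29, 0) = -5.5347
prox(-6.0285) = sign(-6.0285)*max(|-6.0285| - 2.29, 0) = -3.7385
prox(2.0203) = sign(2.0203)*max(|2.0203| - 2.29, 0) = 0.0
prox(-1.5408) = sign(-1.5408)*max(|-1.5408| - 2.29, 0) = 0.0
prox(x) = [-5.5347, -3.7385, 0.0, 0.0]
||prox(x)||_1 = 5.5347 + 3.7385 + 0.0 + 0.0 = 9.2732


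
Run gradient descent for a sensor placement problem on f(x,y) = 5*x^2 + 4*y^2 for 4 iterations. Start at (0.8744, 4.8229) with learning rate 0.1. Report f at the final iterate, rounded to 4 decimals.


Gradient descent on f(x,y) = 5*x^2 + 4*y^2.
Starting point: (0.8744, 4.8229), alpha = 0.1
Step 1: grad_x = 2*5*0.8744 = 8.744, grad_y = 2*4*4.8229 = 38.5832
  x_1 = 0.8744 - 0.1*8.744 = -0.0
  y_1 = 4.8229 - 0.1*38.5832 = 0.9646
Step 2: grad_x = 2*5*-0.0 = -0.0, grad_y = 2*4*0.9646 = 7.7166
  x_2 = -0.0 - 0.1*-0.0 = 0.0
  y_2 = 0.9646 - 0.1*7.7166 = 0.1929
Step 3: grad_x = 2*5*0.0 = 0.0, grad_y = 2*4*0.1929 = 1.5433
  x_3 = 0.0 - 0.1*0.0 = 0.0
  y_3 = 0.1929 - 0.1*1.5433 = 0.0386
Step 4: grad_x = 2*5*0.0 = 0.0, grad_y = 2*4*0.0386 = 0.3087
  x_4 = 0.0 - 0.1*0.0 = 0.0
  y_4 = 0.0386 - 0.1*0.3087 = 0.0077
f(0.0, 0.0077) = 5*0.0^2 + 4*0.0077^2 = 0.0002


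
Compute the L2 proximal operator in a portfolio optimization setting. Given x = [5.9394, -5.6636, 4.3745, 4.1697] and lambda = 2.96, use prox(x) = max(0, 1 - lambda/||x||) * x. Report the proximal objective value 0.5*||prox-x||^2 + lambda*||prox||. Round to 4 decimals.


Step 1: Compute ||x||.
||x|| = 10.1919
Step 2: Compute scaling factor.
scale = max(0, 1 - 2.96/10.1919) = 0.7096
Step 3: prox(x) = [4.2144, -4.0187, 3.104, 2.9587]
||prox(x)|| = 7.2319
Step 4: Proximal objective.
0.5*||prox-x||^2 = 4.3808
lambda*||prox|| = 21.4064
Total = 25.7873


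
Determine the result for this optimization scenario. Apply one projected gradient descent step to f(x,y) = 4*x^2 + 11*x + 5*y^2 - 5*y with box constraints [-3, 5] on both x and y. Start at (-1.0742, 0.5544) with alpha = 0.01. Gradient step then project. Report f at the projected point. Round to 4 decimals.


Step 1: Compute gradient at (-1.0742, 0.5544).
grad_x = 2*4*-1.0742 + 11 = 2.4064
grad_y = 2*5*0.5544 - 5 = 0.544
Step 2: Gradient step.
x_raw = -1.0742 - 0.01*2.4064 = -1.0983
y_raw = 0.5544 - 0.01*0.544 = 0.549
Step 3: Project onto [-3, 5].
x_proj = clip(-1.0983) = -1.0983
y_proj = clip(0.549) = 0.549
Step 4: Evaluate f.
f(-1.0983, 0.549) = -8.4942


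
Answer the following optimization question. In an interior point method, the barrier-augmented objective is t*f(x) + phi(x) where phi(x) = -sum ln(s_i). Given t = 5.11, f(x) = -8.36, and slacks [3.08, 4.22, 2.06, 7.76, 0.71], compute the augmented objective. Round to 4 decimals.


Step 1: Compute log-barrier.
ln values: [1.1249, 1.4398, 0.7227, 2.049, -0.3425]
phi = -(1.1249 + 1.4398 + 0.7227 + 2.049 - 0.3425) = -4.994
Step 2: Compute augmented objective.
t*f(x) = 5.11*-8.36 = -42.7196
Total = -42.7196 - 4.994 = -47.7136


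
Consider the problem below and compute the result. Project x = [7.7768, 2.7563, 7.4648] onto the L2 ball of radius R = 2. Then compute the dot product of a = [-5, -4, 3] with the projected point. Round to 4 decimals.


Step 1: Compute ||x|| (intermediates to 6 decimals).
||x|| = sqrt(7.7768^2 + 2.7563^2 + 7.4648^2) = 11.126502
Step 2: Project.
Since ||x|| > R, scale = R/||x|| = 2/11.126502 = 0.179751, proj(x) = scale * x
proj(x) = [1.397888, 0.495448, 1.341805]
Step 3: Dot product.
a^T * proj(x) = -5*1.397888 - 4*0.495448 + 3*1.341805 = -4.9458


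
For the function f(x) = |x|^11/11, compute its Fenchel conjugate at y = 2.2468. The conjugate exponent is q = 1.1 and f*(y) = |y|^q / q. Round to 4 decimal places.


The conjugate exponent q satisfies 1/p + 1/q = 1.
p = 11, so q = 11/(11 - 1) = 1.1
|y|^q = 2.2468^1.1 = 2.4362
f*(2.2468) = 2.4362 / 1.1 = 2.2148


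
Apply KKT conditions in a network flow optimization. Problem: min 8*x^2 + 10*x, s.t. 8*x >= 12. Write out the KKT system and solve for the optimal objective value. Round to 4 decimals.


Step 1: Try lambda = 0 (constraint inactive).
x_unc = -10/(2*8) = -0.625
Check: 8*-0.625 = -5.0 < 12 -- violated!
Step 2: Constraint must be active: 8*x = 12
x* = 12/8 = 1.5
lambda = (2*8*1.5 + 10)/8 = 4.25
Step 3: Compute optimal value.
f(x*) = 8*1.5^2 + 10*1.5 = 33.0


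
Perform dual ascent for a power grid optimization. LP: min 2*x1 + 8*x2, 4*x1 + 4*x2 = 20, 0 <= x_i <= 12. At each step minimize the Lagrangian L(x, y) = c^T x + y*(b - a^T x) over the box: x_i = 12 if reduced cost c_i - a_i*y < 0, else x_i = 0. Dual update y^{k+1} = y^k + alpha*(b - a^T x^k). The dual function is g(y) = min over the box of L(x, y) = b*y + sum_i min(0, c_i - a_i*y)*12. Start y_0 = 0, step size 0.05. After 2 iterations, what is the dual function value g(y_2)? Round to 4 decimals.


Dual ascent for LP: min 2*x1 + 8*x2, 4*x1 + 4*x2 = 20, 0 <= x_i <= 12
Step 1: y^k = 0.0, reduced costs: (2.0, 8.0)
  x^k = (0.0, 0.0), subgradient = b - a^T x = 20.0
  y^{k+1} = 0.0 + 0.05*20.0 = 1.0
Step 2: y^k = 1.0, reduced costs: (-2.0, 4.0)
  x^k = (12.0, 0.0), subgradient = b - a^T x = -28.0
  y^{k+1} = 1.0 + 0.05*-28.0 = -0.4
Dual objective at y_2 = -0.4: reduced costs (3.6, 9.6), box minimizer x = (0.0, 0.0)
g(y_2) = b*y + (c1 - a1*y)*x1 + (c2 - a2*y)*x2 = 20*(-0.4) + 3.6*0.0 + 9.6*0.0 = -8.0 + 0.0 + 0.0 = -8.0


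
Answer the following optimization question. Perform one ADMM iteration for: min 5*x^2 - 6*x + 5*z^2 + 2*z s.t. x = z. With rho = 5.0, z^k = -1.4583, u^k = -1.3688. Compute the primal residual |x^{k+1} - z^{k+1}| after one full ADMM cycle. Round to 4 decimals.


ADMM iteration with rho = 5.0, z^k = -1.4583, u^k = -1.3688
Step 1: x-update.
Minimize 5*x^2 - 6*x + (5.0/2)*(x + 1.4583 - 1.3688)^2
FOC: (2*5 + 5.0)*x = 6 + 5.0*(-1.4583 + 1.3688)
x^{k+1} = 0.3702
Step 2: z-update.
Minimize 5*z^2 + 2*z + (5.0/2)*(0.3702 - z - 1.3688)^2
FOC: (2*5 + 5.0)*z = -2 + 5.0*(0.3702 - 1.3688)
z^{k+1} = -0.4662
Step 3: u-update.
u^{k+1} = -1.3688 + 0.3702 + 0.4662 = -0.5324
Step 4: Primal residual = |0.3702 + 0.4662| = 0.8364


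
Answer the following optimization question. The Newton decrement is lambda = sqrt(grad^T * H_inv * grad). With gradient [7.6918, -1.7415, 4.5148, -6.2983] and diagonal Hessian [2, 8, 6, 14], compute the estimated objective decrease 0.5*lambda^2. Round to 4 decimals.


Step 1: H is diagonal, so H^(-1) * g = [3.8459, -0.2177, 0.7525, -0.4499].
Step 2: g^T H^(-1) g = sum_i g_i^2 / H_ii
  = (7.6918)^2/2 + (-1.7415)^2/8 + (4.5148)^2/6 + (-6.2983)^2/14
  = 29.5819 + 0.3791 + 3.3972 + 2.8335 = 36.1917
Step 3: Objective decrease = 0.5 * g^T H^(-1) g = 18.0959


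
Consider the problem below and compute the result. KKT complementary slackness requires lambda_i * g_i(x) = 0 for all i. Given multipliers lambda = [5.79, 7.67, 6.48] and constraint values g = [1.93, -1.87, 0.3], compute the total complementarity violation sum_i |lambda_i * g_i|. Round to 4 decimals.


KKT complementary slackness check:
lambda_1 * g_1 = 5.79 * 1.93 = 11.1747
lambda_2 * g_2 = 7.67 * -1.87 = -14.3429
lambda_3 * g_3 = 6.48 * 0.3 = 1.944
Total violation = 11.1747 + 14.3429 + 1.944 = 27.4616


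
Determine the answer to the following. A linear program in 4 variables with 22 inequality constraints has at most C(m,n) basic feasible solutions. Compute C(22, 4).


Each vertex corresponds to some choice of n active constraints out of m, so the number of vertices is at most C(m, n) = m! / (n!(m-n)!).
m = 22, n = 4
Numerator: 22 * 21 * 20 * 19
Denominator: 4! = 24
C(22, 4) = 7315


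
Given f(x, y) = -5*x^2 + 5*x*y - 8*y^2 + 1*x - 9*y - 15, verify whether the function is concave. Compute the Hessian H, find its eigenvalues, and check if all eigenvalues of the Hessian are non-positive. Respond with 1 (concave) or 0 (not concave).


The Hessian of f(x,y) = -5*x^2 + 5*x*y - 8*y^2 + 1*x - 9*y - 15 is:
H = [[-10, 5], [5, -16]]
Trace = -10 - 16 = -26
Determinant = -10*-16 - (5)^2 = 135
Discriminant = (-26)^2 - 4*135 = 136.0
Eigenvalues: lambda_1 = -18.831, lambda_2 = -7.169
The function is concave.

1


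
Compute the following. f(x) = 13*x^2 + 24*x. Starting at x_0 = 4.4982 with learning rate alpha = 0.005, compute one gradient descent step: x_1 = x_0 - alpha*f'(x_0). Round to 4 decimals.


We compute the gradient at x_0 and apply the update.
f'(x) = 26*x + 24
f'(4.4982) = 26*4.4982 + 24 = 140.9532
x_1 = 4.4982 - 0.005*140.9532 = 3.7934


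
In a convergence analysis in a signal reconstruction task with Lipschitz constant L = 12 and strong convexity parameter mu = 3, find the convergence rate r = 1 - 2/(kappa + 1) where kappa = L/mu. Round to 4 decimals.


Step 1: Compute the condition number.
kappa = L/mu = 12/3 = 4.0
Step 2: Compute the convergence rate.
r = 1 - 2/(kappa + 1) = 1 - 2*mu/(L + mu) = (L - mu)/(L + mu) = 9/15 = 0.6


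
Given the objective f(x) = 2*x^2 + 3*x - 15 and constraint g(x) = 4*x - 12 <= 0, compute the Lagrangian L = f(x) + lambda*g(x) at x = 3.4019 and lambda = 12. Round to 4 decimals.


Step 1: Evaluate f(x).
f(3.4019) = 2*3.4019^2 + 3*3.4019 - 15 = 18.3515
Step 2: Evaluate g(x).
g(3.4019) = 4*3.4019 - 12 = 1.6076
Step 3: Compute Lagrangian.
L = 18.3515 + 12*1.6076 = 37.6427


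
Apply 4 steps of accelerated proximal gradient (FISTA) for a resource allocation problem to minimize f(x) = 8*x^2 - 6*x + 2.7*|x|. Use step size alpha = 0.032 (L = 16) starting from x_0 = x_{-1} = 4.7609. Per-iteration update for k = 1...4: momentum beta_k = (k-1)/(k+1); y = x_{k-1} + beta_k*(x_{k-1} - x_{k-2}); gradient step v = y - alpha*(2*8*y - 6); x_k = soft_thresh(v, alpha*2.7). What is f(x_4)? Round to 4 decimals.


FISTA on f(x) = 8*x^2 - 6*x + 2.7*|x|
L = 16, alpha = 0.032
Iteration 1: beta = 0.0, y = 4.7609 + 0.0*(4.7609 - 4.7609) = 4.7609
  grad(y) = 70.1744, v = y - alpha*grad = 2.5153
  prox(v) = soft_thresh(2.5153, 0.0864) = 2.4289
Iteration 2: beta = 0.3333, y = 2.4289 + 0.3333*(2.4289 - 4.7609) = 1.6516
  grad(y) = 20.4255, v = y - alpha*grad = 0.998
  prox(v) = soft_thresh(0.998, 0.0864) = 0.9116
Iteration 3: beta = 0.5, y = 0.9116 + 0.5*(0.9116 - 2.4289) = 0.1529
  grad(y) = -3.5535, v = y - alpha*grad = 0.2666
  prox(v) = soft_thresh(0.2666, 0.0864) = 0.1802
Iteration 4: beta = 0.6, y = 0.1802 + 0.6*(0.1802 - 0.9116) = -0.2586
  grad(y) = -10.1376, v = y - alpha*grad = 0.0658
  prox(v) = soft_thresh(0.0658, 0.0864) = 0.0
f(x_4) = 8*0.0^2 - 6*0.0 + 2.7*|0.0| = 0.0


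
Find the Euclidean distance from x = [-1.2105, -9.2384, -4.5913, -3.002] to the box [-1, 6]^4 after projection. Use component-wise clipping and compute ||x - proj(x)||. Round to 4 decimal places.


Project each component onto [-1, 6].
clip(-1.2105) = -1.0, clip(-9.2384) = -1.0, clip(-4.5913) = -1.0, clip(-3.002) = -1.0
Projection = [-1.0, -1.0, -1.0, -1.0]
Squared diffs: [0.0443, 67.8712, 12.8974, 4.008]
Distance = sqrt(84.8209) = 9.2098


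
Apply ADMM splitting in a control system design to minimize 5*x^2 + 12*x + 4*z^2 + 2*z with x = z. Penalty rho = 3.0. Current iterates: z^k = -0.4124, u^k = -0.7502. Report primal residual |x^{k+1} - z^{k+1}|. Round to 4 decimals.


ADMM iteration with rho = 3.0, z^k = -0.4124, u^k = -0.7502
Step 1: x-update.
Minimize 5*x^2 + 12*x + (3.0/2)*(x + 0.4124 - 0.7502)^2
FOC: (2*5 + 3.0)*x = -12 + 3.0*(-0.4124 + 0.7502)
x^{k+1} = -0.8451
Step 2: z-update.
Minimize 4*z^2 + 2*z + (3.0/2)*(-0.8451 - z - 0.7502)^2
FOC: (2*4 + 3.0)*z = -2 + 3.0*(-0.8451 - 0.7502)
z^{k+1} = -0.6169
Step 3: u-update.
u^{k+1} = -0.7502 - 0.8451 + 0.6169 = -0.9784
Step 4: Primal residual = |-0.8451 + 0.6169| = 0.2282


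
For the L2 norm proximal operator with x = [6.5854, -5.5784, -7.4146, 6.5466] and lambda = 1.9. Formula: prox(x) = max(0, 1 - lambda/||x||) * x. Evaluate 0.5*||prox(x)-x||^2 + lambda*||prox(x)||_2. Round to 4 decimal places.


Step 1: Compute ||x||.
||x|| = 13.1271
Step 2: Compute scaling factor.
scale = max(0, 1 - 1.9/13.1271) = 0.8553
Step 3: prox(x) = [5.6322, -4.771, -6.3414, 5.5991]
||prox(x)|| = 11.2271
Step 4: Proximal objective.
0.5*||prox-x||^2 = 1.805
lambda*||prox|| = 21.3315
Total = 23.1365


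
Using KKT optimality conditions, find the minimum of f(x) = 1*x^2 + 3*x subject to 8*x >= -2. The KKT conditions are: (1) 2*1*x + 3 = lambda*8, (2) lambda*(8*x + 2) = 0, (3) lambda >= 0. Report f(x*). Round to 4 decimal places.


Step 1: Try lambda = 0 (constraint inactive).
x_unc = -3/(2*1) = -1.5
Check: 8*-1.5 = -12.0 < -2 -- violated!
Step 2: Constraint must be active: 8*x = -2
x* = -2/8 = -0.25
lambda = (2*1*(-0.25) + 3)/8 = 0.3125
Step 3: Compute optimal value.
f(x*) = 1*(-0.25)^2 + 3*(-0.25) = -0.6875


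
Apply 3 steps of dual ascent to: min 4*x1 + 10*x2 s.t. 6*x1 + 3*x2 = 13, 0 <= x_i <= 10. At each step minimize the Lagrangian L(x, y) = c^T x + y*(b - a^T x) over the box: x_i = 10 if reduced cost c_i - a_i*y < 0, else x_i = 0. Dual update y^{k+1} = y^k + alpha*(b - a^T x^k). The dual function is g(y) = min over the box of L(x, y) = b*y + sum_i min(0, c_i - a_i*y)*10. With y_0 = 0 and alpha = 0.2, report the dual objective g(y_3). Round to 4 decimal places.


Dual ascent for LP: min 4*x1 + 10*x2, 6*x1 + 3*x2 = 13, 0 <= x_i <= 10
Step 1: y^k = 0.0, reduced costs: (4.0, 10.0)
  x^k = (0.0, 0.0), subgradient = b - a^T x = 13.0
  y^{k+1} = 0.0 + 0.2*13.0 = 2.6
Step 2: y^k = 2.6, reduced costs: (-11.6, 2.2)
  x^k = (10.0, 0.0), subgradient = b - a^T x = -47.0
  y^{k+1} = 2.6 + 0.2*-47.0 = -6.8
Step 3: y^k = -6.8, reduced costs: (44.8, 30.4)
  x^k = (0.0, 0.0), subgradient = b - a^T x = 13.0
  y^{k+1} = -6.8 + 0.2*13.0 = -4.2
Dual objective at y_3 = -4.2: reduced costs (29.2, 22.6), box minimizer x = (0.0, 0.0)
g(y_3) = b*y + (c1 - a1*y)*x1 + (c2 - a2*y)*x2 = 13*(-4.2) + 29.2*0.0 + 22.6*0.0 = -54.6 + 0.0 + 0.0 = -54.6


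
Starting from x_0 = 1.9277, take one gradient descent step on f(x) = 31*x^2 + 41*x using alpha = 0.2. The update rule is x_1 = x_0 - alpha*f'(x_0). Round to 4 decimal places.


We compute the gradient at x_0 and apply the update.
f'(x) = 62*x + 41
f'(1.9277) = 62*1.9277 + 41 = 160.5174
x_1 = 1.9277 - 0.2*160.5174 = -30.1758


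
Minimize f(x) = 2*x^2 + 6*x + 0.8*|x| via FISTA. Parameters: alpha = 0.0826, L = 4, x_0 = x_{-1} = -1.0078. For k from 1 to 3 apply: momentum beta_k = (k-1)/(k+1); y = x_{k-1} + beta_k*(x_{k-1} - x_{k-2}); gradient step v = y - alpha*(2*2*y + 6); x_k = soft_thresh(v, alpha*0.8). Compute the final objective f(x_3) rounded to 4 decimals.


FISTA on f(x) = 2*x^2 + 6*x + 0.8*|x|
L = 4, alpha = 0.0826
Iteration 1: beta = 0.0, y = -1.0078 + 0.0*(-1.0078 + 1.0078) = -1.0078
  grad(y) = 1.9688, v = y - alpha*grad = -1.1704
  prox(v) = soft_thresh(-1.1704, 0.0661) = -1.1043
Iteration 2: beta = 0.3333, y = -1.1043 + 0.3333*(-1.1043 + 1.0078) = -1.1365
  grad(y) = 1.4539, v = y - alpha*grad = -1.2566
  prox(v) = soft_thresh(-1.2566, 0.0661) = -1.1905
Iteration 3: beta = 0.5, y = -1.1905 + 0.5*(-1.1905 + 1.1043) = -1.2336
  grad(y) = 1.0655, v = y - alpha*grad = -1.3216
  prox(v) = soft_thresh(-1.3216, 0.0661) = -1.2556
f(x_3) = 2*(-1.2556)^2 + 6*(-1.2556) + 0.8*|-1.2556| = -3.3761


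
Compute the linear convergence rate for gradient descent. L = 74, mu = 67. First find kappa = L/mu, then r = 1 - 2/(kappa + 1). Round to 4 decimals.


Step 1: Compute the condition number.
kappa = L/mu = 74/67 = 1.1045
Step 2: Compute the convergence rate.
r = 1 - 2/(kappa + 1) = 1 - 2*mu/(L + mu) = (L - mu)/(L + mu) = 7/141 = 0.0496


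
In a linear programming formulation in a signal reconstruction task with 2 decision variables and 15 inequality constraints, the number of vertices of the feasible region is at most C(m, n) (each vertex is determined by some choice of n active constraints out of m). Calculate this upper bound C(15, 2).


Each vertex corresponds to some choice of n active constraints out of m, so the number of vertices is at most C(m, n) = m! / (n!(m-n)!).
m = 15, n = 2
Numerator: 15 * 14
Denominator: 2! = 2
C(15, 2) = 105


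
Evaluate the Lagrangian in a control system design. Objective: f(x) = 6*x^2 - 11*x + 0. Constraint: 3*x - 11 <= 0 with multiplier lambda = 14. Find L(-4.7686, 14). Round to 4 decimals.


Step 1: Evaluate f(x).
f(-4.7686) = 6*(-4.7686)^2 - 11*(-4.7686) + 0 = 188.8919
Step 2: Evaluate g(x).
g(-4.7686) = 3*-4.7686 - 11 = -25.3058
Step 3: Compute Lagrangian.
L = 188.8919 + 14*-25.3058 = -165.3893


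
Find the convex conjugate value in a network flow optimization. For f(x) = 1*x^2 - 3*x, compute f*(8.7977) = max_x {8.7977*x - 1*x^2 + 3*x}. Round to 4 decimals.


f*(y) = sup_x {y*x - a*x^2 - b*x} = sup_x {(y-b)*x - a*x^2}
FOC: (y - b) - 2a*x = 0 => x* = (y - b)/(2a)
x* = (8.7977 + 3)/(2*1) = 5.8989
f*(8.7977) = (y-b)^2/(4a) = (8.7977 + 3)^2/(4*1)
= 139.1857/4 = 34.7964


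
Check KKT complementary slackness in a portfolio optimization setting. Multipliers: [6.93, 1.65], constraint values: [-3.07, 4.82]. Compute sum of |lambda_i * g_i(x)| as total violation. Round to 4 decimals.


KKT complementary slackness check:
lambda_1 * g_1 = 6.93 * -3.07 = -21.2751
lambda_2 * g_2 = 1.65 * 4.82 = 7.953
Total violation = 21.2751 + 7.953 = 29.2281


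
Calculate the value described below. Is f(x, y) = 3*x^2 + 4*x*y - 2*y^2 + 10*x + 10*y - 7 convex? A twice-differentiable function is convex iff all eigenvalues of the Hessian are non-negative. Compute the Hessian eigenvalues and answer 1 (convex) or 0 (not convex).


The Hessian of f(x,y) = 3*x^2 + 4*x*y - 2*y^2 + 10*x + 10*y - 7 is:
H = [[6, 4], [4, -4]]
Trace = 6 - 4 = 2
Determinant = 6*-4 - (4)^2 = -40
Discriminant = (2)^2 - 4*-40 = 164.0
Eigenvalues: lambda_1 = -5.4031, lambda_2 = 7.4031
The function is not convex.

0


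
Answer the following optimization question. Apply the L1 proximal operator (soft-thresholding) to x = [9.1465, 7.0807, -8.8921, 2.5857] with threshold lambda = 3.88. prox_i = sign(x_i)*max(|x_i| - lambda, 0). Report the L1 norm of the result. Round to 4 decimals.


Soft-thresholding with lambda = 3.88:
prox(9.1465) = sign(9.1465)*max(|9.1465| - 3.88, 0) = 5.2665
prox(7.0807) = sign(7.0807)*max(|7.0807| - 3.88, 0) = 3.2007
prox(-8.8921) = sign(-8.8921)*max(|-8.8921| - 3.88, 0) = -5.0121
prox(2.5857) = sign(2.5857)*max(|2.5857| - 3.88, 0) = 0.0
prox(x) = [5.2665, 3.2007, -5.0121, 0.0]
||prox(x)||_1 = 5.2665 + 3.2007 + 5.0121 + 0.0 = 13.4793


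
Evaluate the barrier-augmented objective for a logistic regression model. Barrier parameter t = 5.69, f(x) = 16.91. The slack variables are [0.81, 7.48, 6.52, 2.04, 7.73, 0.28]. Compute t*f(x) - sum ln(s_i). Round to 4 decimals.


Step 1: Compute log-barrier.
ln values: [-0.2107, 2.0122, 1.8749, 0.7129, 2.0451, -1.273]
phi = -(-0.2107 + 2.0122 + 1.8749 + 0.7129 + 2.0451 - 1.273) = -5.1615
Step 2: Compute augmented objective.
t*f(x) = 5.69*16.91 = 96.2179
Total = 96.2179 - 5.1615 = 91.0564


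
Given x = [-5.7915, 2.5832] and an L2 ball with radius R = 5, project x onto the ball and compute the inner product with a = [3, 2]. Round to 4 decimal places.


Step 1: Compute ||x|| (intermediates to 6 decimals).
||x|| = sqrt((-5.7915)^2 + 2.5832^2) = 6.341482
Step 2: Project.
Since ||x|| > R, scale = R/||x|| = 5/6.341482 = 0.788459, proj(x) = scale * x
proj(x) = [-4.56636, 2.036747]
Step 3: Dot product.
a^T * proj(x) = 3*(-4.56636) + 2*2.036747 = -9.6256


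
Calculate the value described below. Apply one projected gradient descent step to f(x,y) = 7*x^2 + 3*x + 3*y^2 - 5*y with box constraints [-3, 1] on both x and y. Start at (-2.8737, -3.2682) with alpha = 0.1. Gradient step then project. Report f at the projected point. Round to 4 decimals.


Step 1: Compute gradient at (-2.8737, -3.2682).
grad_x = 2*7*-2.8737 + 3 = -37.2318
grad_y = 2*3*-3.2682 - 5 = -24.6092
Step 2: Gradient step.
x_raw = -2.8737 - 0.1*-37.2318 = 0.8495
y_raw = -3.2682 - 0.1*-24.6092 = -0.8073
Step 3: Project onto [-3, 1].
x_proj = clip(0.8495) = 0.8495
y_proj = clip(-0.8073) = -0.8073
Step 4: Evaluate f.
f(0.8495, -0.8073) = 13.5913


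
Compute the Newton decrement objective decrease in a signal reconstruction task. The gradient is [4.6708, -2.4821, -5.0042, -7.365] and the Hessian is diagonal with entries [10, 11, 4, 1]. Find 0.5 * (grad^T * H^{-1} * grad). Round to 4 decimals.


Step 1: H is diagonal, so H^(-1) * g = [0.4671, -0.2256, -1.2511, -7.365].
Step 2: g^T H^(-1) g = sum_i g_i^2 / H_ii
  = (4.6708)^2/10 + (-2.4821)^2/11 + (-5.0042)^2/4 + (-7.365)^2/1
  = 2.1816 + 0.5601 + 6.2605 + 54.2432 = 63.2454
Step 3: Objective decrease = 0.5 * g^T H^(-1) g = 31.6227


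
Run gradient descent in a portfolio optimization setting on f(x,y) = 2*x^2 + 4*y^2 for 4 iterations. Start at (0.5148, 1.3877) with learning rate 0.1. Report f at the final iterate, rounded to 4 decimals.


Gradient descent on f(x,y) = 2*x^2 + 4*y^2.
Starting point: (0.5148, 1.3877), alpha = 0.1
Step 1: grad_x = 2*2*0.5148 = 2.0592, grad_y = 2*4*1.3877 = 11.1016
  x_1 = 0.5148 - 0.1*2.0592 = 0.3089
  y_1 = 1.3877 - 0.1*11.1016 = 0.2775
Step 2: grad_x = 2*2*0.3089 = 1.2355, grad_y = 2*4*0.2775 = 2.2203
  x_2 = 0.3089 - 0.1*1.2355 = 0.1853
  y_2 = 0.2775 - 0.1*2.2203 = 0.0555
Step 3: grad_x = 2*2*0.1853 = 0.7413, grad_y = 2*4*0.0555 = 0.4441
  x_3 = 0.1853 - 0.1*0.7413 = 0.1112
  y_3 = 0.0555 - 0.1*0.4441 = 0.0111
Step 4: grad_x = 2*2*0.1112 = 0.4448, grad_y = 2*4*0.0111 = 0.0888
  x_4 = 0.1112 - 0.1*0.4448 = 0.0667
  y_4 = 0.0111 - 0.1*0.0888 = 0.0022
f(0.0667, 0.0022) = 2*0.0667^2 + 4*0.0022^2 = 0.0089


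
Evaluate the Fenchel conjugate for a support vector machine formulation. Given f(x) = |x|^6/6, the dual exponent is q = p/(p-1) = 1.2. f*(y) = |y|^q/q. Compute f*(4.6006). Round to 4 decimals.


The conjugate exponent q satisfies 1/p + 1/q = 1.
p = 6, so q = 6/(6 - 1) = 1.2
|y|^q = 4.6006^1.2 = 6.2428
f*(4.6006) = 6.2428 / 1.2 = 5.2023


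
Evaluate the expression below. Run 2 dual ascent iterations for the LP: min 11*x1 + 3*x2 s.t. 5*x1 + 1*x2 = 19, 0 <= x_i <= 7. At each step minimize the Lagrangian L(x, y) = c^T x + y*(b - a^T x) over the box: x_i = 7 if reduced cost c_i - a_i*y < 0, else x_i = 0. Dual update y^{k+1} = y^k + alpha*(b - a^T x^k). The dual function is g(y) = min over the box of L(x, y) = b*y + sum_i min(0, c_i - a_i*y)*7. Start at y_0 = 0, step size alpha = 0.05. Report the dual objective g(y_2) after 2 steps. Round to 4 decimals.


Dual ascent for LP: min 11*x1 + 3*x2, 5*x1 + 1*x2 = 19, 0 <= x_i <= 7
Step 1: y^k = 0.0, reduced costs: (11.0, 3.0)
  x^k = (0.0, 0.0), subgradient = b - a^T x = 19.0
  y^{k+1} = 0.0 + 0.05*19.0 = 0.95
Step 2: y^k = 0.95, reduced costs: (6.25, 2.05)
  x^k = (0.0, 0.0), subgradient = b - a^T x = 19.0
  y^{k+1} = 0.95 + 0.05*19.0 = 1.9
Dual objective at y_2 = 1.9: reduced costs (1.5, 1.1), box minimizer x = (0.0, 0.0)
g(y_2) = b*y + (c1 - a1*y)*x1 + (c2 - a2*y)*x2 = 19*1.9 + 1.5*0.0 + 1.1*0.0 = 36.1 + 0.0 + 0.0 = 36.1


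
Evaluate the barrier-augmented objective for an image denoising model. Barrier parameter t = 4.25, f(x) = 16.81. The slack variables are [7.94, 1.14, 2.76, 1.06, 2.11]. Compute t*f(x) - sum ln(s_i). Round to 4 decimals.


Step 1: Compute log-barrier.
ln values: [2.0719, 0.131, 1.0152, 0.0583, 0.7467]
phi = -(2.0719 + 0.131 + 1.0152 + 0.0583 + 0.7467) = -4.0231
Step 2: Compute augmented objective.
t*f(x) = 4.25*16.81 = 71.4425
Total = 71.4425 - 4.0231 = 67.4194


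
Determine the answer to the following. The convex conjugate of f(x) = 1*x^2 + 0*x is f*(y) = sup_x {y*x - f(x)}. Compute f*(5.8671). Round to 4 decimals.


f*(y) = sup_x {y*x - a*x^2 - b*x} = sup_x {(y-b)*x - a*x^2}
FOC: (y - b) - 2a*x = 0 => x* = (y - b)/(2a)
x* = (5.8671 - 0)/(2*1) = 2.9336
f*(5.8671) = (y-b)^2/(4a) = (5.8671 - 0)^2/(4*1)
= 34.4229/4 = 8.6057


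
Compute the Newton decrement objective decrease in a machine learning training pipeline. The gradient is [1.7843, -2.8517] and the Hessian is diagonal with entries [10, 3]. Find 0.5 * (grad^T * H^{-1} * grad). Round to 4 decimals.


Step 1: H is diagonal, so H^(-1) * g = [0.1784, -0.9506].
Step 2: g^T H^(-1) g = sum_i g_i^2 / H_ii
  = (1.7843)^2/10 + (-2.8517)^2/3
  = 0.3184 + 2.7107 = 3.0291
Step 3: Objective decrease = 0.5 * g^T H^(-1) g = 1.5146


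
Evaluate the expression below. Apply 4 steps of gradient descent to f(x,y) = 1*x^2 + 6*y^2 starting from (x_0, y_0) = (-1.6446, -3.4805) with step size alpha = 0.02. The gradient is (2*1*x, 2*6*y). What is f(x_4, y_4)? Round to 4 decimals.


Gradient descent on f(x,y) = 1*x^2 + 6*y^2.
Starting point: (-1.6446, -3.4805), alpha = 0.02
Step 1: grad_x = 2*1*-1.6446 = -3.2892, grad_y = 2*6*-3.4805 = -41.766
  x_1 = -1.6446 - 0.02*-3.2892 = -1.5788
  y_1 = -3.4805 - 0.02*-41.766 = -2.6452
Step 2: grad_x = 2*1*-1.5788 = -3.1576, grad_y = 2*6*-2.6452 = -31.7422
  x_2 = -1.5788 - 0.02*-3.1576 = -1.5157
  y_2 = -2.6452 - 0.02*-31.7422 = -2.0103
Step 3: grad_x = 2*1*-1.5157 = -3.0313, grad_y = 2*6*-2.0103 = -24.124
  x_3 = -1.5157 - 0.02*-3.0313 = -1.455
  y_3 = -2.0103 - 0.02*-24.124 = -1.5279
Step 4: grad_x = 2*1*-1.455 = -2.9101, grad_y = 2*6*-1.5279 = -18.3343
  x_4 = -1.455 - 0.02*-2.9101 = -1.3968
  y_4 = -1.5279 - 0.02*-18.3343 = -1.1612
f(-1.3968, -1.1612) = 1*(-1.3968)^2 + 6*(-1.1612)^2 = 10.0411


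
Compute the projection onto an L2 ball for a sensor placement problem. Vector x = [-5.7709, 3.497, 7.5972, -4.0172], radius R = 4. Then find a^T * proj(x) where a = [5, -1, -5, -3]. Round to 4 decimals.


Step 1: Compute ||x|| (intermediates to 6 decimals).
||x|| = sqrt((-5.7709)^2 + 3.497^2 + 7.5972^2 + (-4.0172)^2) = 10.926465
Step 2: Project.
Since ||x|| > R, scale = R/||x|| = 4/10.926465 = 0.366084, proj(x) = scale * x
proj(x) = [-2.112634, 1.280196, 2.781213, -1.470633]
Step 3: Dot product.
a^T * proj(x) = 5*(-2.112634) - 1*1.280196 - 5*2.781213 - 3*(-1.470633) = -21.3375


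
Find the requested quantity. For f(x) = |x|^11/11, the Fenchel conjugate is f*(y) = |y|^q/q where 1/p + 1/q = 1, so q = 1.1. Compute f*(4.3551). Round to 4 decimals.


The conjugate exponent q satisfies 1/p + 1/q = 1.
p = 11, so q = 11/(11 - 1) = 1.1
|y|^q = 4.3551^1.1 = 5.0454
f*(4.3551) = 5.0454 / 1.1 = 4.5868


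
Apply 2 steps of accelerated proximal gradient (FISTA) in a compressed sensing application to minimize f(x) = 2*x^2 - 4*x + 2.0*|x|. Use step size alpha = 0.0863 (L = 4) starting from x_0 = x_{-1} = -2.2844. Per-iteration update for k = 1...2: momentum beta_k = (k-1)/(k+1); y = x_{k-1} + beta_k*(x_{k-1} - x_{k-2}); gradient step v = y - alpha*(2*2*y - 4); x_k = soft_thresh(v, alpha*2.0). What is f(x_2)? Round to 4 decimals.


FISTA on f(x) = 2*x^2 - 4*x + 2.0*|x|
L = 4, alpha = 0.0863
Iteration 1: beta = 0.0, y = -2.2844 + 0.0*(-2.2844 + 2.2844) = -2.2844
  grad(y) = -13.1376, v = y - alpha*grad = -1.1506
  prox(v) = soft_thresh(-1.1506, 0.1726) = -0.978
Iteration 2: beta = 0.3333, y = -0.978 + 0.3333*(-0.978 + 2.2844) = -0.5426
  grad(y) = -6.1703, v = y - alpha*grad = -0.0101
  prox(v) = soft_thresh(-0.0101, 0.1726) = 0.0
f(x_2) = 2*0.0^2 - 4*0.0 + 2.0*|0.0| = 0.0


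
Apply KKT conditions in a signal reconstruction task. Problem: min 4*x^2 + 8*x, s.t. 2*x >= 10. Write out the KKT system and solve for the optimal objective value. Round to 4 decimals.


Step 1: Try lambda = 0 (constraint inactive).
x_unc = -8/(2*4) = -1.0
Check: 2*-1.0 = -2.0 < 10 -- violated!
Step 2: Constraint must be active: 2*x = 10
x* = 10/2 = 5.0
lambda = (2*4*5.0 + 8)/2 = 24.0
Step 3: Compute optimal value.
f(x*) = 4*5.0^2 + 8*5.0 = 140.0


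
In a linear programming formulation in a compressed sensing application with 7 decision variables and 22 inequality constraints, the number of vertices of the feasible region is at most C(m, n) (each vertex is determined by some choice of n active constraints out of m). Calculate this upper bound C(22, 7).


Each vertex corresponds to some choice of n active constraints out of m, so the number of vertices is at most C(m, n) = m! / (n!(m-n)!).
m = 22, n = 7
Numerator: 22 * 21 * 20 * 19 * 18 * 17 * 16
Denominator: 7! = 5040
C(22, 7) = 170544


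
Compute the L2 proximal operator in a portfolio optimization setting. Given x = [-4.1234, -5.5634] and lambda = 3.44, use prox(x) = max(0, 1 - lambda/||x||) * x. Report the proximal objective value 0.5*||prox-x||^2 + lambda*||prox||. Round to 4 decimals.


Step 1: Compute ||x||.
||x|| = 6.9249
Step 2: Compute scaling factor.
scale = max(0, 1 - 3.44/6.9249) = 0.5032
Step 3: prox(x) = [-2.0751, -2.7997]
||prox(x)|| = 3.4849
Step 4: Proximal objective.
0.5*||prox-x||^2 = 5.9168
lambda*||prox|| = 11.9881
Total = 17.9048


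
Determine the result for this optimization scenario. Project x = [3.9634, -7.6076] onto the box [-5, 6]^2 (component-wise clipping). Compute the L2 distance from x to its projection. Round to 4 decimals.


Project each component onto [-5, 6].
clip(3.9634) = 3.9634, clip(-7.6076) = -5.0
Projection = [3.9634, -5.0]
Squared diffs: [0.0, 6.7996]
Distance = sqrt(6.7996) = 2.6076


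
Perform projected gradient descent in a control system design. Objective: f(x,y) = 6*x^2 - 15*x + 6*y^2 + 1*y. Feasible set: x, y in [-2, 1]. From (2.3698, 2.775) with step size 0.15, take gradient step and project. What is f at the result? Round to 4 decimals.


Step 1: Compute gradient at (2.3698, 2.775).
grad_x = 2*6*2.3698 - 15 = 13.4376
grad_y = 2*6*2.775 + 1 = 34.3
Step 2: Gradient step.
x_raw = 2.3698 - 0.15*13.4376 = 0.3542
y_raw = 2.775 - 0.15*34.3 = -2.37
Step 3: Project onto [-2, 1].
x_proj = clip(0.3542) = 0.3542
y_proj = clip(-2.37) = -2.0
Step 4: Evaluate f.
f(0.3542, -2.0) = 17.4402


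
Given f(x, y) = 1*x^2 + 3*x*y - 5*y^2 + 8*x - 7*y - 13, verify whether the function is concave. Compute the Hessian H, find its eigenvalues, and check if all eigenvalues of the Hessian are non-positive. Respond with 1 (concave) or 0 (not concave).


The Hessian of f(x,y) = 1*x^2 + 3*x*y - 5*y^2 + 8*x - 7*y - 13 is:
H = [[2, 3], [3, -10]]
Trace = 2 - 10 = -8
Determinant = 2*-10 - (3)^2 = -29
Discriminant = (-8)^2 - 4*-29 = 180.0
Eigenvalues: lambda_1 = -10.7082, lambda_2 = 2.7082
The function is not concave.

0


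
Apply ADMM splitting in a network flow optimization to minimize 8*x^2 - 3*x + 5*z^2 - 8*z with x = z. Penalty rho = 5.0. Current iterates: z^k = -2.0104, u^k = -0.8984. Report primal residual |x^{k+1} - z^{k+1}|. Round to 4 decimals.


ADMM iteration with rho = 5.0, z^k = -2.0104, u^k = -0.8984
Step 1: x-update.
Minimize 8*x^2 - 3*x + (5.0/2)*(x + 2.0104 - 0.8984)^2
FOC: (2*8 + 5.0)*x = 3 + 5.0*(-2.0104 + 0.8984)
x^{k+1} = -0.1219
Step 2: z-update.
Minimize 5*z^2 - 8*z + (5.0/2)*(-0.1219 - z - 0.8984)^2
FOC: (2*5 + 5.0)*z = 8 + 5.0*(-0.1219 - 0.8984)
z^{k+1} = 0.1932
Step 3: u-update.
u^{k+1} = -0.8984 - 0.1219 - 0.1932 = -1.2135
Step 4: Primal residual = |-0.1219 - 0.1932| = 0.3151
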